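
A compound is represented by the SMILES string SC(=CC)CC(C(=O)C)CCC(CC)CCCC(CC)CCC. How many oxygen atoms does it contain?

1

Scan the SMILES for O atoms (remember two-letter symbols like Cl and Br are single atoms).
Oxygen count: 1.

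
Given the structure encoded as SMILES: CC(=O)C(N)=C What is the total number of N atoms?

Scan the SMILES for N atoms (remember two-letter symbols like Cl and Br are single atoms).
Nitrogen count: 1.

1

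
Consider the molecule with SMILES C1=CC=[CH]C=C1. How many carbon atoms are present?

Count every carbon token in the SMILES (each C, including those in ring-closure positions and inside branches).
Carbon count: 6.

6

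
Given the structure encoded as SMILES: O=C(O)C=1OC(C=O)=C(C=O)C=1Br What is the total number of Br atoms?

1

Scan the SMILES for Br atoms (remember two-letter symbols like Cl and Br are single atoms).
Bromine count: 1.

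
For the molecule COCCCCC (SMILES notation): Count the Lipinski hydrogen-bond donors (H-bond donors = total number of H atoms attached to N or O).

Donors: find every N or O and count the H atoms it carries.
  atom 2 (O): bond orders sum to 2 → 0 H
Lipinski HBD = 0.

0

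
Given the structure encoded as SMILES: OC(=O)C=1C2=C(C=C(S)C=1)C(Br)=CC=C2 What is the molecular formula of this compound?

C11H7BrO2S

Walk through each heavy atom and fill implicit hydrogens from standard valence (C 4, N 3, O 2, S 2, halogen 1):
  atom 1: O, bond orders sum to 1 (valence 2) → 1 H
  atom 2: C, bond orders sum to 4 (valence 4) → 0 H
  atom 3: O, bond orders sum to 2 (valence 2) → 0 H
  atom 4: C, bond orders sum to 4 (valence 4) → 0 H
  atom 5: C, bond orders sum to 4 (valence 4) → 0 H
  atom 6: C, bond orders sum to 4 (valence 4) → 0 H
  atom 7: C, bond orders sum to 3 (valence 4) → 1 H
  atom 8: C, bond orders sum to 4 (valence 4) → 0 H
  atom 9: S, bond orders sum to 1 (valence 2) → 1 H
  atom 10: C, bond orders sum to 3 (valence 4) → 1 H
  atom 11: C, bond orders sum to 4 (valence 4) → 0 H
  atom 12: Br (halogen, monovalent) → 0 H
  atom 13: C, bond orders sum to 3 (valence 4) → 1 H
  atom 14: C, bond orders sum to 3 (valence 4) → 1 H
  atom 15: C, bond orders sum to 3 (valence 4) → 1 H
Totals → C:11, H:7, Br:1, O:2, S:1.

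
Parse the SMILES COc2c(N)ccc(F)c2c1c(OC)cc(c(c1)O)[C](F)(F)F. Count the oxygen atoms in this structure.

3

Scan the SMILES for O atoms (remember two-letter symbols like Cl and Br are single atoms).
Oxygen count: 3.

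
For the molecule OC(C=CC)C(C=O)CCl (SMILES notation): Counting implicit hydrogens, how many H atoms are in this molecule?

Walk through each heavy atom and fill implicit hydrogens from standard valence (C 4, N 3, O 2, S 2, halogen 1):
  atom 1: O, bond orders sum to 1 (valence 2) → 1 H
  atom 2: C, bond orders sum to 3 (valence 4) → 1 H
  atom 3: C, bond orders sum to 3 (valence 4) → 1 H
  atom 4: C, bond orders sum to 3 (valence 4) → 1 H
  atom 5: C, bond orders sum to 1 (valence 4) → 3 H
  atom 6: C, bond orders sum to 3 (valence 4) → 1 H
  atom 7: C, bond orders sum to 3 (valence 4) → 1 H
  atom 8: O, bond orders sum to 2 (valence 2) → 0 H
  atom 9: C, bond orders sum to 2 (valence 4) → 2 H
  atom 10: Cl (halogen, monovalent) → 0 H
Total hydrogens: 11.

11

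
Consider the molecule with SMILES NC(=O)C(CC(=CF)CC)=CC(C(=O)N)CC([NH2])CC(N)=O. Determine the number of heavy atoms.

22

Every atom symbol written in the SMILES (organic subset) is one heavy atom; implicit H are not written.
Heavy atoms by element → C:14, F:1, N:4, O:3.
Total: 22.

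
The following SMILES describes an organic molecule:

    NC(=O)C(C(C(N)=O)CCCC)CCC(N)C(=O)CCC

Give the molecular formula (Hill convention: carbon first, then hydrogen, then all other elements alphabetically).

Walk through each heavy atom and fill implicit hydrogens from standard valence (C 4, N 3, O 2, S 2, halogen 1):
  atom 1: N, bond orders sum to 1 (valence 3) → 2 H
  atom 2: C, bond orders sum to 4 (valence 4) → 0 H
  atom 3: O, bond orders sum to 2 (valence 2) → 0 H
  atom 4: C, bond orders sum to 3 (valence 4) → 1 H
  atom 5: C, bond orders sum to 3 (valence 4) → 1 H
  atom 6: C, bond orders sum to 4 (valence 4) → 0 H
  atom 7: N, bond orders sum to 1 (valence 3) → 2 H
  atom 8: O, bond orders sum to 2 (valence 2) → 0 H
  atom 9: C, bond orders sum to 2 (valence 4) → 2 H
  atom 10: C, bond orders sum to 2 (valence 4) → 2 H
  atom 11: C, bond orders sum to 2 (valence 4) → 2 H
  atom 12: C, bond orders sum to 1 (valence 4) → 3 H
  atom 13: C, bond orders sum to 2 (valence 4) → 2 H
  atom 14: C, bond orders sum to 2 (valence 4) → 2 H
  atom 15: C, bond orders sum to 3 (valence 4) → 1 H
  atom 16: N, bond orders sum to 1 (valence 3) → 2 H
  atom 17: C, bond orders sum to 4 (valence 4) → 0 H
  atom 18: O, bond orders sum to 2 (valence 2) → 0 H
  atom 19: C, bond orders sum to 2 (valence 4) → 2 H
  atom 20: C, bond orders sum to 2 (valence 4) → 2 H
  atom 21: C, bond orders sum to 1 (valence 4) → 3 H
Totals → C:15, H:29, N:3, O:3.
In Hill order: C15H29N3O3.

C15H29N3O3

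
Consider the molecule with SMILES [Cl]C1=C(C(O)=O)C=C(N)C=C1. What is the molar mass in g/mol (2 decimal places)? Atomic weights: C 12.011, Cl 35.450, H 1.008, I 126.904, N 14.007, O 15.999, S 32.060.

171.58 g/mol

First, the molecular formula is C7H6ClNO2 (counting implicit H from valence).
  C: 7 × 12.011 = 84.077
  Cl: 1 × 35.450 = 35.450
  H: 6 × 1.008 = 6.048
  N: 1 × 14.007 = 14.007
  O: 2 × 15.999 = 31.998
Sum: 7×12.011 + 1×35.450 + 6×1.008 + 1×14.007 + 2×15.999 = 171.580 → 171.58 g/mol.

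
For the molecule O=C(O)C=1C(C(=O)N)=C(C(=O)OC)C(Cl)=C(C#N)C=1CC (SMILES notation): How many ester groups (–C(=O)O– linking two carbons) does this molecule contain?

The ester motif appears at heavy-atom position 10 in the SMILES.
Other groups present: 1 amide, 1 carboxylic acid, 1 nitrile.
Ester count: 1.

1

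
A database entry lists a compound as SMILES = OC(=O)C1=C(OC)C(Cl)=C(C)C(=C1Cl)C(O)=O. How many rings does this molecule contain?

1

In SMILES, each pair of matching ring-closure digits denotes one ring-closing bond; the number of such bonds equals the number of independent rings.
Ring-closure bonds here: 1.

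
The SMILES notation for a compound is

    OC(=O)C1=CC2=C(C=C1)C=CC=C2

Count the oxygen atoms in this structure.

2

Scan the SMILES for O atoms (remember two-letter symbols like Cl and Br are single atoms).
Oxygen count: 2.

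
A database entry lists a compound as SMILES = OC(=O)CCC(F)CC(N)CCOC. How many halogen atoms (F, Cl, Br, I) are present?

1

Halogen atoms appear at heavy-atom position 7 (1×F).
Other groups present: 1 carboxylic acid, 1 ether, 1 primary amine.
Halogen count: 1.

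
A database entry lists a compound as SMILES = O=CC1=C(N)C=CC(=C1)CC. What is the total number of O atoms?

1

Scan the SMILES for O atoms (remember two-letter symbols like Cl and Br are single atoms).
Oxygen count: 1.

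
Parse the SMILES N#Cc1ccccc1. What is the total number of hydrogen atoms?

Walk through each heavy atom and fill implicit hydrogens from standard valence (C 4, N 3, O 2, S 2, halogen 1); for lowercase aromatic atoms, an aromatic c carries 1 H when it has two neighbours and 0 H with three, and aromatic n carries 0 H:
  atom 1: N, bond orders sum to 3 (valence 3) → 0 H
  atom 2: C, bond orders sum to 4 (valence 4) → 0 H
  atom 3: aromatic c, 3 neighbours → 0 H
  atom 4: aromatic c, 2 neighbours → 1 H
  atom 5: aromatic c, 2 neighbours → 1 H
  atom 6: aromatic c, 2 neighbours → 1 H
  atom 7: aromatic c, 2 neighbours → 1 H
  atom 8: aromatic c, 2 neighbours → 1 H
Total hydrogens: 5.

5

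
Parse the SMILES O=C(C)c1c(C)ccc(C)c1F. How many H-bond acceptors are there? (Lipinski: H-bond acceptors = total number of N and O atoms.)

N atoms: 0; O atoms: 1.
Lipinski HBA = 0 + 1 = 1.

1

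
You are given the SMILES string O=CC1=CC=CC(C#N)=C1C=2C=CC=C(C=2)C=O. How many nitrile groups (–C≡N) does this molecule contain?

1

The nitrile motif appears at heavy-atom position 8 in the SMILES.
Other groups present: 2 aldehyde.
Nitrile count: 1.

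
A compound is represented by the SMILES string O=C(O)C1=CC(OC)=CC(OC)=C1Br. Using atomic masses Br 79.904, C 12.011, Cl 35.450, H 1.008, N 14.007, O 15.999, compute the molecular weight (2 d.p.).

261.07 g/mol

First, the molecular formula is C9H9BrO4 (counting implicit H from valence).
  Br: 1 × 79.904 = 79.904
  C: 9 × 12.011 = 108.099
  H: 9 × 1.008 = 9.072
  O: 4 × 15.999 = 63.996
Sum: 1×79.904 + 9×12.011 + 9×1.008 + 4×15.999 = 261.071 → 261.07 g/mol.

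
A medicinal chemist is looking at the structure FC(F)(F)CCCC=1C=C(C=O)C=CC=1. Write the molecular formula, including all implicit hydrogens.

Walk through each heavy atom and fill implicit hydrogens from standard valence (C 4, N 3, O 2, S 2, halogen 1):
  atom 1: F (halogen, monovalent) → 0 H
  atom 2: C, bond orders sum to 4 (valence 4) → 0 H
  atom 3: F (halogen, monovalent) → 0 H
  atom 4: F (halogen, monovalent) → 0 H
  atom 5: C, bond orders sum to 2 (valence 4) → 2 H
  atom 6: C, bond orders sum to 2 (valence 4) → 2 H
  atom 7: C, bond orders sum to 2 (valence 4) → 2 H
  atom 8: C, bond orders sum to 4 (valence 4) → 0 H
  atom 9: C, bond orders sum to 3 (valence 4) → 1 H
  atom 10: C, bond orders sum to 4 (valence 4) → 0 H
  atom 11: C, bond orders sum to 3 (valence 4) → 1 H
  atom 12: O, bond orders sum to 2 (valence 2) → 0 H
  atom 13: C, bond orders sum to 3 (valence 4) → 1 H
  atom 14: C, bond orders sum to 3 (valence 4) → 1 H
  atom 15: C, bond orders sum to 3 (valence 4) → 1 H
Totals → C:11, H:11, F:3, O:1.

C11H11F3O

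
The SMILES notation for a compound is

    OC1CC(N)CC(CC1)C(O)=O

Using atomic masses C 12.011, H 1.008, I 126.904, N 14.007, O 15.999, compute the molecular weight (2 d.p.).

First, the molecular formula is C8H15NO3 (counting implicit H from valence).
  C: 8 × 12.011 = 96.088
  H: 15 × 1.008 = 15.120
  N: 1 × 14.007 = 14.007
  O: 3 × 15.999 = 47.997
Sum: 8×12.011 + 15×1.008 + 1×14.007 + 3×15.999 = 173.212 → 173.21 g/mol.

173.21 g/mol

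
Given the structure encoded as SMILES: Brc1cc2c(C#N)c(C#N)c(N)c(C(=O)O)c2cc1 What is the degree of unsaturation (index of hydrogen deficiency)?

Molecular formula: C13H6BrN3O2.
DoU = (2C + 2 + N − H − X) / 2, where X is the halogen count and O/S are ignored.
    = (2·13 + 2 + 3 − 6 − 1) / 2 = 24 / 2 = 12.

12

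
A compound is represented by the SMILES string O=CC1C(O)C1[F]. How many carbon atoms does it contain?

Count every carbon token in the SMILES (each C, including those in ring-closure positions and inside branches).
Carbon count: 4.

4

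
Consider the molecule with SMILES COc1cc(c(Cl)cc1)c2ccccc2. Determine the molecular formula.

C13H11ClO

Walk through each heavy atom and fill implicit hydrogens from standard valence (C 4, N 3, O 2, S 2, halogen 1); for lowercase aromatic atoms, an aromatic c carries 1 H when it has two neighbours and 0 H with three, and aromatic n carries 0 H:
  atom 1: C, bond orders sum to 1 (valence 4) → 3 H
  atom 2: O, bond orders sum to 2 (valence 2) → 0 H
  atom 3: aromatic c, 3 neighbours → 0 H
  atom 4: aromatic c, 2 neighbours → 1 H
  atom 5: aromatic c, 3 neighbours → 0 H
  atom 6: aromatic c, 3 neighbours → 0 H
  atom 7: Cl (halogen, monovalent) → 0 H
  atom 8: aromatic c, 2 neighbours → 1 H
  atom 9: aromatic c, 2 neighbours → 1 H
  atom 10: aromatic c, 3 neighbours → 0 H
  atom 11: aromatic c, 2 neighbours → 1 H
  atom 12: aromatic c, 2 neighbours → 1 H
  atom 13: aromatic c, 2 neighbours → 1 H
  atom 14: aromatic c, 2 neighbours → 1 H
  atom 15: aromatic c, 2 neighbours → 1 H
Totals → C:13, H:11, Cl:1, O:1.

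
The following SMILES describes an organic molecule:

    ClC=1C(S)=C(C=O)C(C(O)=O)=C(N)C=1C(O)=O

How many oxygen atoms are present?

Scan the SMILES for O atoms (remember two-letter symbols like Cl and Br are single atoms).
Oxygen count: 5.

5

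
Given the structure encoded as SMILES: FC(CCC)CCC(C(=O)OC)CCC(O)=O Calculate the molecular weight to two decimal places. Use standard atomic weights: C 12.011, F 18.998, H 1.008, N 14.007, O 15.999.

First, the molecular formula is C12H21FO4 (counting implicit H from valence).
  C: 12 × 12.011 = 144.132
  F: 1 × 18.998 = 18.998
  H: 21 × 1.008 = 21.168
  O: 4 × 15.999 = 63.996
Sum: 12×12.011 + 1×18.998 + 21×1.008 + 4×15.999 = 248.294 → 248.29 g/mol.

248.29 g/mol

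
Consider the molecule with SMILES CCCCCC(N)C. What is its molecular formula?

Walk through each heavy atom and fill implicit hydrogens from standard valence (C 4, N 3, O 2, S 2, halogen 1):
  atom 1: C, bond orders sum to 1 (valence 4) → 3 H
  atom 2: C, bond orders sum to 2 (valence 4) → 2 H
  atom 3: C, bond orders sum to 2 (valence 4) → 2 H
  atom 4: C, bond orders sum to 2 (valence 4) → 2 H
  atom 5: C, bond orders sum to 2 (valence 4) → 2 H
  atom 6: C, bond orders sum to 3 (valence 4) → 1 H
  atom 7: N, bond orders sum to 1 (valence 3) → 2 H
  atom 8: C, bond orders sum to 1 (valence 4) → 3 H
Totals → C:7, H:17, N:1.
In Hill order: C7H17N.

C7H17N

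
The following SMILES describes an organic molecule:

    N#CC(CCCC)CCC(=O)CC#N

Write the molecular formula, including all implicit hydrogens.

C11H16N2O

Walk through each heavy atom and fill implicit hydrogens from standard valence (C 4, N 3, O 2, S 2, halogen 1):
  atom 1: N, bond orders sum to 3 (valence 3) → 0 H
  atom 2: C, bond orders sum to 4 (valence 4) → 0 H
  atom 3: C, bond orders sum to 3 (valence 4) → 1 H
  atom 4: C, bond orders sum to 2 (valence 4) → 2 H
  atom 5: C, bond orders sum to 2 (valence 4) → 2 H
  atom 6: C, bond orders sum to 2 (valence 4) → 2 H
  atom 7: C, bond orders sum to 1 (valence 4) → 3 H
  atom 8: C, bond orders sum to 2 (valence 4) → 2 H
  atom 9: C, bond orders sum to 2 (valence 4) → 2 H
  atom 10: C, bond orders sum to 4 (valence 4) → 0 H
  atom 11: O, bond orders sum to 2 (valence 2) → 0 H
  atom 12: C, bond orders sum to 2 (valence 4) → 2 H
  atom 13: C, bond orders sum to 4 (valence 4) → 0 H
  atom 14: N, bond orders sum to 3 (valence 3) → 0 H
Totals → C:11, H:16, N:2, O:1.
In Hill order: C11H16N2O.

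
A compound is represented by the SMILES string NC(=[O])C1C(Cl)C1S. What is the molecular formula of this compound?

Walk through each heavy atom and fill implicit hydrogens from standard valence (C 4, N 3, O 2, S 2, halogen 1):
  atom 1: N, bond orders sum to 1 (valence 3) → 2 H
  atom 2: C, bond orders sum to 4 (valence 4) → 0 H
  atom 3: O with explicit H count 0
  atom 4: C, bond orders sum to 3 (valence 4) → 1 H
  atom 5: C, bond orders sum to 3 (valence 4) → 1 H
  atom 6: Cl (halogen, monovalent) → 0 H
  atom 7: C, bond orders sum to 3 (valence 4) → 1 H
  atom 8: S, bond orders sum to 1 (valence 2) → 1 H
Totals → C:4, H:6, Cl:1, N:1, O:1, S:1.
In Hill order: C4H6ClNOS.

C4H6ClNOS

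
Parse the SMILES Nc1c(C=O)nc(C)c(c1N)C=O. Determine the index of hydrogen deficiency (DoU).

6

Molecular formula: C8H9N3O2.
DoU = (2C + 2 + N − H − X) / 2, where X is the halogen count and O/S are ignored.
    = (2·8 + 2 + 3 − 9 − 0) / 2 = 12 / 2 = 6.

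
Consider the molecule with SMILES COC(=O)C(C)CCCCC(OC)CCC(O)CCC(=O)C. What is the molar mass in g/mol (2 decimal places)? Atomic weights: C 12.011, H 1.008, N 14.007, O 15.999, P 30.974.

First, the molecular formula is C17H32O5 (counting implicit H from valence).
  C: 17 × 12.011 = 204.187
  H: 32 × 1.008 = 32.256
  O: 5 × 15.999 = 79.995
Sum: 17×12.011 + 32×1.008 + 5×15.999 = 316.438 → 316.44 g/mol.

316.44 g/mol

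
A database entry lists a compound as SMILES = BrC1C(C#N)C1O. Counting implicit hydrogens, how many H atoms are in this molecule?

Walk through each heavy atom and fill implicit hydrogens from standard valence (C 4, N 3, O 2, S 2, halogen 1):
  atom 1: Br (halogen, monovalent) → 0 H
  atom 2: C, bond orders sum to 3 (valence 4) → 1 H
  atom 3: C, bond orders sum to 3 (valence 4) → 1 H
  atom 4: C, bond orders sum to 4 (valence 4) → 0 H
  atom 5: N, bond orders sum to 3 (valence 3) → 0 H
  atom 6: C, bond orders sum to 3 (valence 4) → 1 H
  atom 7: O, bond orders sum to 1 (valence 2) → 1 H
Total hydrogens: 4.

4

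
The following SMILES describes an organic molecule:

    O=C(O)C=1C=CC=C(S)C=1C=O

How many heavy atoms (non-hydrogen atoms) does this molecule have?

12

Every atom symbol written in the SMILES (organic subset) is one heavy atom; implicit H are not written.
Heavy atoms by element → C:8, O:3, S:1.
Total: 12.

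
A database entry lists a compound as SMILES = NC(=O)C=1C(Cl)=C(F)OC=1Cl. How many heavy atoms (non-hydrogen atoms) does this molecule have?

Every atom symbol written in the SMILES (organic subset) is one heavy atom; implicit H are not written.
Heavy atoms by element → C:5, Cl:2, F:1, N:1, O:2.
Total: 11.

11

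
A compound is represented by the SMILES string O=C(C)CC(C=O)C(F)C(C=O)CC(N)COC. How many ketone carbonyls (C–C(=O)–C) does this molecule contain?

1

The ketone motif appears at heavy-atom position 2 in the SMILES.
Other groups present: 2 aldehyde, 1 ether, 1 primary amine.
Ketone count: 1.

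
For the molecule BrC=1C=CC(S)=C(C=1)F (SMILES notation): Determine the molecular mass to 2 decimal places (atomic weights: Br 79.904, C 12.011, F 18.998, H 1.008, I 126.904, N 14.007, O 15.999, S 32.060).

First, the molecular formula is C6H4BrFS (counting implicit H from valence).
  Br: 1 × 79.904 = 79.904
  C: 6 × 12.011 = 72.066
  F: 1 × 18.998 = 18.998
  H: 4 × 1.008 = 4.032
  S: 1 × 32.060 = 32.060
Sum: 1×79.904 + 6×12.011 + 1×18.998 + 4×1.008 + 1×32.060 = 207.060 → 207.06 g/mol.

207.06 g/mol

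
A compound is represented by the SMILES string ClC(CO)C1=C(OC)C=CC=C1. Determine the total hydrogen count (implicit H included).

11

Walk through each heavy atom and fill implicit hydrogens from standard valence (C 4, N 3, O 2, S 2, halogen 1):
  atom 1: Cl (halogen, monovalent) → 0 H
  atom 2: C, bond orders sum to 3 (valence 4) → 1 H
  atom 3: C, bond orders sum to 2 (valence 4) → 2 H
  atom 4: O, bond orders sum to 1 (valence 2) → 1 H
  atom 5: C, bond orders sum to 4 (valence 4) → 0 H
  atom 6: C, bond orders sum to 4 (valence 4) → 0 H
  atom 7: O, bond orders sum to 2 (valence 2) → 0 H
  atom 8: C, bond orders sum to 1 (valence 4) → 3 H
  atom 9: C, bond orders sum to 3 (valence 4) → 1 H
  atom 10: C, bond orders sum to 3 (valence 4) → 1 H
  atom 11: C, bond orders sum to 3 (valence 4) → 1 H
  atom 12: C, bond orders sum to 3 (valence 4) → 1 H
Total hydrogens: 11.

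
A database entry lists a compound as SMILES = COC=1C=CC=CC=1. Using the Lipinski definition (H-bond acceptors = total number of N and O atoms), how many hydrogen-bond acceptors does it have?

1

N atoms: 0; O atoms: 1.
Lipinski HBA = 0 + 1 = 1.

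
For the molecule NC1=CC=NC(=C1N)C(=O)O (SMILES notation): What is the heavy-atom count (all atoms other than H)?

11

Every atom symbol written in the SMILES (organic subset) is one heavy atom; implicit H are not written.
Heavy atoms by element → C:6, N:3, O:2.
Total: 11.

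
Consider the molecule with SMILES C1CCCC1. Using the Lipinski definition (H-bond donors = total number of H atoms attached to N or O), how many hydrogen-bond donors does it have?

Donors: find every N or O and count the H atoms it carries.
  (no N or O atoms present)
Lipinski HBD = 0.

0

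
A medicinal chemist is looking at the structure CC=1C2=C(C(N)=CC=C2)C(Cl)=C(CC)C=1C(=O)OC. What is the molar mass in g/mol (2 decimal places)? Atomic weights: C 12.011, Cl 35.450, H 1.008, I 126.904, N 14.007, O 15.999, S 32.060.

277.75 g/mol

First, the molecular formula is C15H16ClNO2 (counting implicit H from valence).
  C: 15 × 12.011 = 180.165
  Cl: 1 × 35.450 = 35.450
  H: 16 × 1.008 = 16.128
  N: 1 × 14.007 = 14.007
  O: 2 × 15.999 = 31.998
Sum: 15×12.011 + 1×35.450 + 16×1.008 + 1×14.007 + 2×15.999 = 277.748 → 277.75 g/mol.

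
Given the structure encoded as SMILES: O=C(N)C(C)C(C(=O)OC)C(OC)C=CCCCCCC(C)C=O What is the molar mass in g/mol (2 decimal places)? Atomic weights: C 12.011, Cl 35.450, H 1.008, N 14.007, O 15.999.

First, the molecular formula is C18H31NO5 (counting implicit H from valence).
  C: 18 × 12.011 = 216.198
  H: 31 × 1.008 = 31.248
  N: 1 × 14.007 = 14.007
  O: 5 × 15.999 = 79.995
Sum: 18×12.011 + 31×1.008 + 1×14.007 + 5×15.999 = 341.448 → 341.45 g/mol.

341.45 g/mol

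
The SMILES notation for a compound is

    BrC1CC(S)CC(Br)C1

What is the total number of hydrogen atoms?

10

Walk through each heavy atom and fill implicit hydrogens from standard valence (C 4, N 3, O 2, S 2, halogen 1):
  atom 1: Br (halogen, monovalent) → 0 H
  atom 2: C, bond orders sum to 3 (valence 4) → 1 H
  atom 3: C, bond orders sum to 2 (valence 4) → 2 H
  atom 4: C, bond orders sum to 3 (valence 4) → 1 H
  atom 5: S, bond orders sum to 1 (valence 2) → 1 H
  atom 6: C, bond orders sum to 2 (valence 4) → 2 H
  atom 7: C, bond orders sum to 3 (valence 4) → 1 H
  atom 8: Br (halogen, monovalent) → 0 H
  atom 9: C, bond orders sum to 2 (valence 4) → 2 H
Total hydrogens: 10.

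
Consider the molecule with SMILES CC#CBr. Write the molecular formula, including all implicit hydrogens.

Walk through each heavy atom and fill implicit hydrogens from standard valence (C 4, N 3, O 2, S 2, halogen 1):
  atom 1: C, bond orders sum to 1 (valence 4) → 3 H
  atom 2: C, bond orders sum to 4 (valence 4) → 0 H
  atom 3: C, bond orders sum to 4 (valence 4) → 0 H
  atom 4: Br (halogen, monovalent) → 0 H
Totals → C:3, H:3, Br:1.

C3H3Br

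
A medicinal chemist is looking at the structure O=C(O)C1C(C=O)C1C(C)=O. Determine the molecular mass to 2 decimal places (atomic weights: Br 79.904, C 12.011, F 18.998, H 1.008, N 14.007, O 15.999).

First, the molecular formula is C7H8O4 (counting implicit H from valence).
  C: 7 × 12.011 = 84.077
  H: 8 × 1.008 = 8.064
  O: 4 × 15.999 = 63.996
Sum: 7×12.011 + 8×1.008 + 4×15.999 = 156.137 → 156.14 g/mol.

156.14 g/mol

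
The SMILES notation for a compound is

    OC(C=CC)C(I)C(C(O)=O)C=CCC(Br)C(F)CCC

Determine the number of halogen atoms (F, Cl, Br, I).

Halogen atoms appear at heavy-atom positions 7, 16, 18 (1×Br, 1×F, 1×I).
Other groups present: 2 alkene, 1 carboxylic acid, 1 hydroxyl.
Halogen count: 3.

3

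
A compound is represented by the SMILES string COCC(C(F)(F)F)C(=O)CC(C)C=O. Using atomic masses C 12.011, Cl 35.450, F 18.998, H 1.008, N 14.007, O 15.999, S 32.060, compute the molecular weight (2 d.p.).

226.19 g/mol

First, the molecular formula is C9H13F3O3 (counting implicit H from valence).
  C: 9 × 12.011 = 108.099
  F: 3 × 18.998 = 56.994
  H: 13 × 1.008 = 13.104
  O: 3 × 15.999 = 47.997
Sum: 9×12.011 + 3×18.998 + 13×1.008 + 3×15.999 = 226.194 → 226.19 g/mol.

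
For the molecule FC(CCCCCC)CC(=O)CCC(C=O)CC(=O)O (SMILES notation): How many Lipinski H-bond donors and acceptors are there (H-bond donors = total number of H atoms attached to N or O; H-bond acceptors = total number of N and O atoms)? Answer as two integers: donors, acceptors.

Donors: find every N or O and count the H atoms it carries.
  atom 11 (O): bond orders sum to 2 → 0 H
  atom 16 (O): bond orders sum to 2 → 0 H
  atom 19 (O): bond orders sum to 2 → 0 H
  atom 20 (O): bond orders sum to 1 → 1 H
Lipinski HBD = 1.
Acceptors: N atoms = 0, O atoms = 4 → HBA = 4.

1, 4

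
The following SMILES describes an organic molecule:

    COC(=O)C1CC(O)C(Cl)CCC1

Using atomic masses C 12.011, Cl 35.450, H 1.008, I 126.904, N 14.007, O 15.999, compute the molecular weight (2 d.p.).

First, the molecular formula is C9H15ClO3 (counting implicit H from valence).
  C: 9 × 12.011 = 108.099
  Cl: 1 × 35.450 = 35.450
  H: 15 × 1.008 = 15.120
  O: 3 × 15.999 = 47.997
Sum: 9×12.011 + 1×35.450 + 15×1.008 + 3×15.999 = 206.666 → 206.67 g/mol.

206.67 g/mol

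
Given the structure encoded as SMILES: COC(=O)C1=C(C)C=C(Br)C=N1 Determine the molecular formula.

Walk through each heavy atom and fill implicit hydrogens from standard valence (C 4, N 3, O 2, S 2, halogen 1):
  atom 1: C, bond orders sum to 1 (valence 4) → 3 H
  atom 2: O, bond orders sum to 2 (valence 2) → 0 H
  atom 3: C, bond orders sum to 4 (valence 4) → 0 H
  atom 4: O, bond orders sum to 2 (valence 2) → 0 H
  atom 5: C, bond orders sum to 4 (valence 4) → 0 H
  atom 6: C, bond orders sum to 4 (valence 4) → 0 H
  atom 7: C, bond orders sum to 1 (valence 4) → 3 H
  atom 8: C, bond orders sum to 3 (valence 4) → 1 H
  atom 9: C, bond orders sum to 4 (valence 4) → 0 H
  atom 10: Br (halogen, monovalent) → 0 H
  atom 11: C, bond orders sum to 3 (valence 4) → 1 H
  atom 12: N, bond orders sum to 3 (valence 3) → 0 H
Totals → C:8, H:8, Br:1, N:1, O:2.
In Hill order: C8H8BrNO2.

C8H8BrNO2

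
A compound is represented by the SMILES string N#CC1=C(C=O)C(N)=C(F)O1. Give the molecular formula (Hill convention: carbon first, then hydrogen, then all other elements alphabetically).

C6H3FN2O2

Walk through each heavy atom and fill implicit hydrogens from standard valence (C 4, N 3, O 2, S 2, halogen 1):
  atom 1: N, bond orders sum to 3 (valence 3) → 0 H
  atom 2: C, bond orders sum to 4 (valence 4) → 0 H
  atom 3: C, bond orders sum to 4 (valence 4) → 0 H
  atom 4: C, bond orders sum to 4 (valence 4) → 0 H
  atom 5: C, bond orders sum to 3 (valence 4) → 1 H
  atom 6: O, bond orders sum to 2 (valence 2) → 0 H
  atom 7: C, bond orders sum to 4 (valence 4) → 0 H
  atom 8: N, bond orders sum to 1 (valence 3) → 2 H
  atom 9: C, bond orders sum to 4 (valence 4) → 0 H
  atom 10: F (halogen, monovalent) → 0 H
  atom 11: O, bond orders sum to 2 (valence 2) → 0 H
Totals → C:6, H:3, F:1, N:2, O:2.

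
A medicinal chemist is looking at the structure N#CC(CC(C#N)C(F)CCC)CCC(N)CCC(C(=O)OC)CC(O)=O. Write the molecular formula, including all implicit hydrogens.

C19H30FN3O4

Walk through each heavy atom and fill implicit hydrogens from standard valence (C 4, N 3, O 2, S 2, halogen 1):
  atom 1: N, bond orders sum to 3 (valence 3) → 0 H
  atom 2: C, bond orders sum to 4 (valence 4) → 0 H
  atom 3: C, bond orders sum to 3 (valence 4) → 1 H
  atom 4: C, bond orders sum to 2 (valence 4) → 2 H
  atom 5: C, bond orders sum to 3 (valence 4) → 1 H
  atom 6: C, bond orders sum to 4 (valence 4) → 0 H
  atom 7: N, bond orders sum to 3 (valence 3) → 0 H
  atom 8: C, bond orders sum to 3 (valence 4) → 1 H
  atom 9: F (halogen, monovalent) → 0 H
  atom 10: C, bond orders sum to 2 (valence 4) → 2 H
  atom 11: C, bond orders sum to 2 (valence 4) → 2 H
  atom 12: C, bond orders sum to 1 (valence 4) → 3 H
  atom 13: C, bond orders sum to 2 (valence 4) → 2 H
  atom 14: C, bond orders sum to 2 (valence 4) → 2 H
  atom 15: C, bond orders sum to 3 (valence 4) → 1 H
  atom 16: N, bond orders sum to 1 (valence 3) → 2 H
  atom 17: C, bond orders sum to 2 (valence 4) → 2 H
  atom 18: C, bond orders sum to 2 (valence 4) → 2 H
  atom 19: C, bond orders sum to 3 (valence 4) → 1 H
  atom 20: C, bond orders sum to 4 (valence 4) → 0 H
  atom 21: O, bond orders sum to 2 (valence 2) → 0 H
  atom 22: O, bond orders sum to 2 (valence 2) → 0 H
  atom 23: C, bond orders sum to 1 (valence 4) → 3 H
  atom 24: C, bond orders sum to 2 (valence 4) → 2 H
  atom 25: C, bond orders sum to 4 (valence 4) → 0 H
  atom 26: O, bond orders sum to 1 (valence 2) → 1 H
  atom 27: O, bond orders sum to 2 (valence 2) → 0 H
Totals → C:19, H:30, F:1, N:3, O:4.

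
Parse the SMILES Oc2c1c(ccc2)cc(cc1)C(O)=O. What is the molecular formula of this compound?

Walk through each heavy atom and fill implicit hydrogens from standard valence (C 4, N 3, O 2, S 2, halogen 1); for lowercase aromatic atoms, an aromatic c carries 1 H when it has two neighbours and 0 H with three, and aromatic n carries 0 H:
  atom 1: O, bond orders sum to 1 (valence 2) → 1 H
  atom 2: aromatic c, 3 neighbours → 0 H
  atom 3: aromatic c, 3 neighbours → 0 H
  atom 4: aromatic c, 3 neighbours → 0 H
  atom 5: aromatic c, 2 neighbours → 1 H
  atom 6: aromatic c, 2 neighbours → 1 H
  atom 7: aromatic c, 2 neighbours → 1 H
  atom 8: aromatic c, 2 neighbours → 1 H
  atom 9: aromatic c, 3 neighbours → 0 H
  atom 10: aromatic c, 2 neighbours → 1 H
  atom 11: aromatic c, 2 neighbours → 1 H
  atom 12: C, bond orders sum to 4 (valence 4) → 0 H
  atom 13: O, bond orders sum to 1 (valence 2) → 1 H
  atom 14: O, bond orders sum to 2 (valence 2) → 0 H
Totals → C:11, H:8, O:3.

C11H8O3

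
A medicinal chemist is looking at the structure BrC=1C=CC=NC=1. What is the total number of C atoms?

5

Count every carbon token in the SMILES (each C, including those in ring-closure positions and inside branches).
Carbon count: 5.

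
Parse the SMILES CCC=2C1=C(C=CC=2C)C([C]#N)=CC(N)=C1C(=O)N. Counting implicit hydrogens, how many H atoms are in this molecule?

Walk through each heavy atom and fill implicit hydrogens from standard valence (C 4, N 3, O 2, S 2, halogen 1):
  atom 1: C, bond orders sum to 1 (valence 4) → 3 H
  atom 2: C, bond orders sum to 2 (valence 4) → 2 H
  atom 3: C, bond orders sum to 4 (valence 4) → 0 H
  atom 4: C, bond orders sum to 4 (valence 4) → 0 H
  atom 5: C, bond orders sum to 4 (valence 4) → 0 H
  atom 6: C, bond orders sum to 3 (valence 4) → 1 H
  atom 7: C, bond orders sum to 3 (valence 4) → 1 H
  atom 8: C, bond orders sum to 4 (valence 4) → 0 H
  atom 9: C, bond orders sum to 1 (valence 4) → 3 H
  atom 10: C, bond orders sum to 4 (valence 4) → 0 H
  atom 11: C with explicit H count 0
  atom 12: N, bond orders sum to 3 (valence 3) → 0 H
  atom 13: C, bond orders sum to 3 (valence 4) → 1 H
  atom 14: C, bond orders sum to 4 (valence 4) → 0 H
  atom 15: N, bond orders sum to 1 (valence 3) → 2 H
  atom 16: C, bond orders sum to 4 (valence 4) → 0 H
  atom 17: C, bond orders sum to 4 (valence 4) → 0 H
  atom 18: O, bond orders sum to 2 (valence 2) → 0 H
  atom 19: N, bond orders sum to 1 (valence 3) → 2 H
Total hydrogens: 15.

15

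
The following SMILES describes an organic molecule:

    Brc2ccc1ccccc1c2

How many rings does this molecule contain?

2

In SMILES, each pair of matching ring-closure digits denotes one ring-closing bond; the number of such bonds equals the number of independent rings.
Ring-closure bonds here: 2.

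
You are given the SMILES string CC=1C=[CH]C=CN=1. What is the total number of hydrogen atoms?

7

Walk through each heavy atom and fill implicit hydrogens from standard valence (C 4, N 3, O 2, S 2, halogen 1):
  atom 1: C, bond orders sum to 1 (valence 4) → 3 H
  atom 2: C, bond orders sum to 4 (valence 4) → 0 H
  atom 3: C, bond orders sum to 3 (valence 4) → 1 H
  atom 4: C with explicit H count 1
  atom 5: C, bond orders sum to 3 (valence 4) → 1 H
  atom 6: C, bond orders sum to 3 (valence 4) → 1 H
  atom 7: N, bond orders sum to 3 (valence 3) → 0 H
Total hydrogens: 7.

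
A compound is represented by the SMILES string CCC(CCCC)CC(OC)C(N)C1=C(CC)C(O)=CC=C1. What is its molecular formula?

Walk through each heavy atom and fill implicit hydrogens from standard valence (C 4, N 3, O 2, S 2, halogen 1):
  atom 1: C, bond orders sum to 1 (valence 4) → 3 H
  atom 2: C, bond orders sum to 2 (valence 4) → 2 H
  atom 3: C, bond orders sum to 3 (valence 4) → 1 H
  atom 4: C, bond orders sum to 2 (valence 4) → 2 H
  atom 5: C, bond orders sum to 2 (valence 4) → 2 H
  atom 6: C, bond orders sum to 2 (valence 4) → 2 H
  atom 7: C, bond orders sum to 1 (valence 4) → 3 H
  atom 8: C, bond orders sum to 2 (valence 4) → 2 H
  atom 9: C, bond orders sum to 3 (valence 4) → 1 H
  atom 10: O, bond orders sum to 2 (valence 2) → 0 H
  atom 11: C, bond orders sum to 1 (valence 4) → 3 H
  atom 12: C, bond orders sum to 3 (valence 4) → 1 H
  atom 13: N, bond orders sum to 1 (valence 3) → 2 H
  atom 14: C, bond orders sum to 4 (valence 4) → 0 H
  atom 15: C, bond orders sum to 4 (valence 4) → 0 H
  atom 16: C, bond orders sum to 2 (valence 4) → 2 H
  atom 17: C, bond orders sum to 1 (valence 4) → 3 H
  atom 18: C, bond orders sum to 4 (valence 4) → 0 H
  atom 19: O, bond orders sum to 1 (valence 2) → 1 H
  atom 20: C, bond orders sum to 3 (valence 4) → 1 H
  atom 21: C, bond orders sum to 3 (valence 4) → 1 H
  atom 22: C, bond orders sum to 3 (valence 4) → 1 H
Totals → C:19, H:33, N:1, O:2.
In Hill order: C19H33NO2.

C19H33NO2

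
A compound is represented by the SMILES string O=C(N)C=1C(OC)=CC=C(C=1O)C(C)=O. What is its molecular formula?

C10H11NO4

Walk through each heavy atom and fill implicit hydrogens from standard valence (C 4, N 3, O 2, S 2, halogen 1):
  atom 1: O, bond orders sum to 2 (valence 2) → 0 H
  atom 2: C, bond orders sum to 4 (valence 4) → 0 H
  atom 3: N, bond orders sum to 1 (valence 3) → 2 H
  atom 4: C, bond orders sum to 4 (valence 4) → 0 H
  atom 5: C, bond orders sum to 4 (valence 4) → 0 H
  atom 6: O, bond orders sum to 2 (valence 2) → 0 H
  atom 7: C, bond orders sum to 1 (valence 4) → 3 H
  atom 8: C, bond orders sum to 3 (valence 4) → 1 H
  atom 9: C, bond orders sum to 3 (valence 4) → 1 H
  atom 10: C, bond orders sum to 4 (valence 4) → 0 H
  atom 11: C, bond orders sum to 4 (valence 4) → 0 H
  atom 12: O, bond orders sum to 1 (valence 2) → 1 H
  atom 13: C, bond orders sum to 4 (valence 4) → 0 H
  atom 14: C, bond orders sum to 1 (valence 4) → 3 H
  atom 15: O, bond orders sum to 2 (valence 2) → 0 H
Totals → C:10, H:11, N:1, O:4.
In Hill order: C10H11NO4.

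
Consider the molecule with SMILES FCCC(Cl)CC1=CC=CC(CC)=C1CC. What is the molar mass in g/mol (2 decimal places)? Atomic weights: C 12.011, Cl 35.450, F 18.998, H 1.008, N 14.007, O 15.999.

First, the molecular formula is C14H20ClF (counting implicit H from valence).
  C: 14 × 12.011 = 168.154
  Cl: 1 × 35.450 = 35.450
  F: 1 × 18.998 = 18.998
  H: 20 × 1.008 = 20.160
Sum: 14×12.011 + 1×35.450 + 1×18.998 + 20×1.008 = 242.762 → 242.76 g/mol.

242.76 g/mol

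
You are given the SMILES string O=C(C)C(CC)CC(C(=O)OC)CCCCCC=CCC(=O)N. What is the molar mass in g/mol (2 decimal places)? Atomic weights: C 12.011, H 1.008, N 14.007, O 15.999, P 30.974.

325.45 g/mol

First, the molecular formula is C18H31NO4 (counting implicit H from valence).
  C: 18 × 12.011 = 216.198
  H: 31 × 1.008 = 31.248
  N: 1 × 14.007 = 14.007
  O: 4 × 15.999 = 63.996
Sum: 18×12.011 + 31×1.008 + 1×14.007 + 4×15.999 = 325.449 → 325.45 g/mol.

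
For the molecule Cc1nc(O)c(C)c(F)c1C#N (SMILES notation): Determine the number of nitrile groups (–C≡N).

The nitrile motif appears at heavy-atom position 11 in the SMILES.
Other groups present: 1 hydroxyl.
Nitrile count: 1.

1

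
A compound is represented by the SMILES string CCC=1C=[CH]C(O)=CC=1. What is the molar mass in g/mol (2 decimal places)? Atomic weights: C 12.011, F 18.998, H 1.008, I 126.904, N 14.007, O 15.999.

First, the molecular formula is C8H10O (counting implicit H from valence).
  C: 8 × 12.011 = 96.088
  H: 10 × 1.008 = 10.080
  O: 1 × 15.999 = 15.999
Sum: 8×12.011 + 10×1.008 + 1×15.999 = 122.167 → 122.17 g/mol.

122.17 g/mol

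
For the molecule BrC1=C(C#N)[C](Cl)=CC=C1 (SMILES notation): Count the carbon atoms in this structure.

Count every carbon token in the SMILES (each C, including those in ring-closure positions and inside branches).
Carbon count: 7.

7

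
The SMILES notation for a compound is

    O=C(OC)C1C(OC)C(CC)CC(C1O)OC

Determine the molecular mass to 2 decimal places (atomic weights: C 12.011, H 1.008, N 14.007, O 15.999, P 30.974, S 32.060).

246.30 g/mol

First, the molecular formula is C12H22O5 (counting implicit H from valence).
  C: 12 × 12.011 = 144.132
  H: 22 × 1.008 = 22.176
  O: 5 × 15.999 = 79.995
Sum: 12×12.011 + 22×1.008 + 5×15.999 = 246.303 → 246.30 g/mol.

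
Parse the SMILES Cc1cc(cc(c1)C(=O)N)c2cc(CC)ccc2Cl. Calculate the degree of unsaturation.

9

Molecular formula: C16H16ClNO.
DoU = (2C + 2 + N − H − X) / 2, where X is the halogen count and O/S are ignored.
    = (2·16 + 2 + 1 − 16 − 1) / 2 = 18 / 2 = 9.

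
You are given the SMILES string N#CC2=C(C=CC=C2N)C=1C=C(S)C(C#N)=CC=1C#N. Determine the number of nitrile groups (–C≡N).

The nitrile motif appears at heavy-atom positions 2, 15, 19 in the SMILES.
Other groups present: 1 primary amine, 1 thiol.
Nitrile count: 3.

3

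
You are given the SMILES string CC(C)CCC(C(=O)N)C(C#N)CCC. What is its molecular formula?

Walk through each heavy atom and fill implicit hydrogens from standard valence (C 4, N 3, O 2, S 2, halogen 1):
  atom 1: C, bond orders sum to 1 (valence 4) → 3 H
  atom 2: C, bond orders sum to 3 (valence 4) → 1 H
  atom 3: C, bond orders sum to 1 (valence 4) → 3 H
  atom 4: C, bond orders sum to 2 (valence 4) → 2 H
  atom 5: C, bond orders sum to 2 (valence 4) → 2 H
  atom 6: C, bond orders sum to 3 (valence 4) → 1 H
  atom 7: C, bond orders sum to 4 (valence 4) → 0 H
  atom 8: O, bond orders sum to 2 (valence 2) → 0 H
  atom 9: N, bond orders sum to 1 (valence 3) → 2 H
  atom 10: C, bond orders sum to 3 (valence 4) → 1 H
  atom 11: C, bond orders sum to 4 (valence 4) → 0 H
  atom 12: N, bond orders sum to 3 (valence 3) → 0 H
  atom 13: C, bond orders sum to 2 (valence 4) → 2 H
  atom 14: C, bond orders sum to 2 (valence 4) → 2 H
  atom 15: C, bond orders sum to 1 (valence 4) → 3 H
Totals → C:12, H:22, N:2, O:1.
In Hill order: C12H22N2O.

C12H22N2O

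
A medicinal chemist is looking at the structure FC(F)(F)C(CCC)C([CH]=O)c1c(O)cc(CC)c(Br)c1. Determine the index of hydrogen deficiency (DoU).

Molecular formula: C15H18BrF3O2.
DoU = (2C + 2 + N − H − X) / 2, where X is the halogen count and O/S are ignored.
    = (2·15 + 2 + 0 − 18 − 4) / 2 = 10 / 2 = 5.

5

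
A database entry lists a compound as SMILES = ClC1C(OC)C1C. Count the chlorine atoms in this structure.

Scan the SMILES for Cl atoms (remember two-letter symbols like Cl and Br are single atoms).
Chlorine count: 1.

1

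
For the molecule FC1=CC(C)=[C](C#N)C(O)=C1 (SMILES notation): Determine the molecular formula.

C8H6FNO

Walk through each heavy atom and fill implicit hydrogens from standard valence (C 4, N 3, O 2, S 2, halogen 1):
  atom 1: F (halogen, monovalent) → 0 H
  atom 2: C, bond orders sum to 4 (valence 4) → 0 H
  atom 3: C, bond orders sum to 3 (valence 4) → 1 H
  atom 4: C, bond orders sum to 4 (valence 4) → 0 H
  atom 5: C, bond orders sum to 1 (valence 4) → 3 H
  atom 6: C with explicit H count 0
  atom 7: C, bond orders sum to 4 (valence 4) → 0 H
  atom 8: N, bond orders sum to 3 (valence 3) → 0 H
  atom 9: C, bond orders sum to 4 (valence 4) → 0 H
  atom 10: O, bond orders sum to 1 (valence 2) → 1 H
  atom 11: C, bond orders sum to 3 (valence 4) → 1 H
Totals → C:8, H:6, F:1, N:1, O:1.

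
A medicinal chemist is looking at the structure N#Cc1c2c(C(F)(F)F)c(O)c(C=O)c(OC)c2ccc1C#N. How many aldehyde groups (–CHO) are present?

1

The aldehyde motif appears at heavy-atom position 13 in the SMILES.
Other groups present: 1 ether, 1 hydroxyl, 2 nitrile.
Aldehyde count: 1.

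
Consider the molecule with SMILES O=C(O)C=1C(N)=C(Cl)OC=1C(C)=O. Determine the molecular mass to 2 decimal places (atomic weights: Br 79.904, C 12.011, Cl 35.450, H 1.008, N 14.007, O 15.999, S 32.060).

First, the molecular formula is C7H6ClNO4 (counting implicit H from valence).
  C: 7 × 12.011 = 84.077
  Cl: 1 × 35.450 = 35.450
  H: 6 × 1.008 = 6.048
  N: 1 × 14.007 = 14.007
  O: 4 × 15.999 = 63.996
Sum: 7×12.011 + 1×35.450 + 6×1.008 + 1×14.007 + 4×15.999 = 203.578 → 203.58 g/mol.

203.58 g/mol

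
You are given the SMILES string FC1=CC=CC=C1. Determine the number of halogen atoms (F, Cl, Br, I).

1

Halogen atoms appear at heavy-atom position 1 (1×F).
Halogen count: 1.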